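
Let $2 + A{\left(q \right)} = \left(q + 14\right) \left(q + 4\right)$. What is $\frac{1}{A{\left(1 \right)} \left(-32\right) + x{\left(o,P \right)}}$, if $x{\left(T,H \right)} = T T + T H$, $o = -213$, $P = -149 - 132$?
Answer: $\frac{1}{102886} \approx 9.7195 \cdot 10^{-6}$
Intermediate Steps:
$P = -281$
$A{\left(q \right)} = -2 + \left(4 + q\right) \left(14 + q\right)$ ($A{\left(q \right)} = -2 + \left(q + 14\right) \left(q + 4\right) = -2 + \left(14 + q\right) \left(4 + q\right) = -2 + \left(4 + q\right) \left(14 + q\right)$)
$x{\left(T,H \right)} = T^{2} + H T$
$\frac{1}{A{\left(1 \right)} \left(-32\right) + x{\left(o,P \right)}} = \frac{1}{\left(54 + 1^{2} + 18 \cdot 1\right) \left(-32\right) - 213 \left(-281 - 213\right)} = \frac{1}{\left(54 + 1 + 18\right) \left(-32\right) - -105222} = \frac{1}{73 \left(-32\right) + 105222} = \frac{1}{-2336 + 105222} = \frac{1}{102886}$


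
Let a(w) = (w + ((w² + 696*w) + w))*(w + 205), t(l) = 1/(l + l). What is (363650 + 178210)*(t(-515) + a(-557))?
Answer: 1542912468523734/103 ≈ 1.4980e+13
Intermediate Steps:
t(l) = 1/(2*l)
a(w) = (205 + w)*(w² + 698*w) (a(w) = (w + (w² + 697*w))*(205 + w) = (w² + 698*w)*(205 + w) = (205 + w)*(w² + 698*w))
(363650 + 178210)*(t(-515) + a(-557)) = (363650 + 178210)*((½)/(-515) - 557*(143090 + (-557)² + 903*(-557))) = 541860*((½)*(-1/515) - 557*(143090 + 310249 - 502971)) = 541860*(-1/1030 - 557*(-49632)) = 541860*(-1/1030 + 27645024) = 541860*(28474374719/1030) = 1542912468523734/103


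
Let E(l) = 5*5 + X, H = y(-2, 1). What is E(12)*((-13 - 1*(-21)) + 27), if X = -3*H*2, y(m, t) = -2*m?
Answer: 35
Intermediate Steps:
H = 4 (H = -2*(-2) = 4)
X = -24 (X = -3*4*2 = -12*2 = -24)
E(l) = 1 (E(l) = 5*5 - 24 = 25 - 24 = 1)
E(12)*((-13 - 1*(-21)) + 27) = 1*((-13 - 1*(-21)) + 27) = 1*((-13 + 21) + 27) = 1*(8 + 27) = 1*35 = 35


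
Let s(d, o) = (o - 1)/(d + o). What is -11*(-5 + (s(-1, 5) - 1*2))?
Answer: 66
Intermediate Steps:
s(d, o) = (-1 + o)/(d + o)
-11*(-5 + (s(-1, 5) - 1*2)) = -11*(-5 + ((-1 + 5)/(-1 + 5) - 1*2)) = -11*(-5 + (4/4 - 2)) = -11*(-5 + ((¼)*4 - 2)) = -11*(-5 + (1 - 2)) = -11*(-5 - 1) = -11*(-6) = 66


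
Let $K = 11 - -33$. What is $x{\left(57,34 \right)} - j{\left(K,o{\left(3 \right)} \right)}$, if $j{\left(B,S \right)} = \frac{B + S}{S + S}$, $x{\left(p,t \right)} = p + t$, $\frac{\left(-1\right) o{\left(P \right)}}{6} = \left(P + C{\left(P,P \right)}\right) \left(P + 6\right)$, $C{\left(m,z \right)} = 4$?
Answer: $\frac{34231}{378} \approx 90.558$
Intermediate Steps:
$o{\left(P \right)} = - 6 \left(4 + P\right) \left(6 + P\right)$ ($o{\left(P \right)} = - 6 \left(P + 4\right) \left(P + 6\right) = - 6 \left(4 + P\right) \left(6 + P\right)$)
$K = 44$ ($K = 11 + 33 = 44$)
$j{\left(B,S \right)} = \frac{B + S}{2 S}$
$x{\left(57,34 \right)} - j{\left(K,o{\left(3 \right)} \right)} = \left(57 + 34\right) - \frac{44 - \left(324 + 54\right)}{2 \left(-144 - 180 - 6 \cdot 3^{2}\right)} = 91 - \frac{44 - 378}{2 \left(-144 - 180 - 54\right)} = 91 - \frac{44 - 378}{2 \left(-378\right)} = 91 - \frac{1}{2} \left(- \frac{1}{378}\right) \left(-334\right) = 91 - \frac{167}{378} = \frac{34231}{378}$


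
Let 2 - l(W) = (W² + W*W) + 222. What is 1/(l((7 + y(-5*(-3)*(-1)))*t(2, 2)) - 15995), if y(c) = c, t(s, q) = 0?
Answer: -1/16215 ≈ -6.1671e-5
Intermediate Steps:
l(W) = -220 - 2*W² (l(W) = 2 - ((W² + W*W) + 222) = 2 - ((W² + W²) + 222) = 2 - (2*W² + 222) = 2 - (222 + 2*W²) = 2 + (-222 - 2*W²) = -220 - 2*W²)
1/(l((7 + y(-5*(-3)*(-1)))*t(2, 2)) - 15995) = 1/((-220 - 2*((7 - 5*(-3)*(-1))*0)²) - 15995) = 1/((-220 - 2*((7 + 15*(-1))*0)²) - 15995) = 1/((-220 - 2*((7 - 15)*0)²) - 15995) = 1/((-220 - 2*(-8*0)²) - 15995) = 1/((-220 - 2*0²) - 15995) = 1/((-220 - 2*0) - 15995) = 1/((-220 + 0) - 15995) = 1/(-220 - 15995) = 1/(-16215) = -1/16215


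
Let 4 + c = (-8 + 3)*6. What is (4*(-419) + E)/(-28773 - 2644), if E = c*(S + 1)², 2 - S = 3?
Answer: 1676/31417 ≈ 0.053347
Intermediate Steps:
S = -1 (S = 2 - 1*3 = 2 - 3 = -1)
c = -34 (c = -4 + (-8 + 3)*6 = -4 - 5*6 = -4 - 30 = -34)
E = 0 (E = -34*(-1 + 1)² = -34*0² = -34*0 = 0)
(4*(-419) + E)/(-28773 - 2644) = (4*(-419) + 0)/(-28773 - 2644) = (-1676 + 0)/(-31417) = -1676*(-1/31417) = 1676/31417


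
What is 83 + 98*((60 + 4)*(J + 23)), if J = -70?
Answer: -294701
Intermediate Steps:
83 + 98*((60 + 4)*(J + 23)) = 83 + 98*((60 + 4)*(-70 + 23)) = 83 + 98*(64*(-47)) = 83 + 98*(-3008) = 83 - 294784 = -294701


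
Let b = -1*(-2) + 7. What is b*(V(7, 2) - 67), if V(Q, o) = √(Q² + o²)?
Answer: -603 + 9*√53 ≈ -537.48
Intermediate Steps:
b = 9 (b = 2 + 7 = 9)
b*(V(7, 2) - 67) = 9*(√(7² + 2²) - 67) = 9*(√(49 + 4) - 67) = 9*(√53 - 67) = 9*(-67 + √53) = -603 + 9*√53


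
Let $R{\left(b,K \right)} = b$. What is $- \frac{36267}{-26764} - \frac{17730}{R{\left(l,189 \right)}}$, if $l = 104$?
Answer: $- \frac{14711061}{86983} \approx -169.13$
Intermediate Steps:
$- \frac{36267}{-26764} - \frac{17730}{R{\left(l,189 \right)}} = - \frac{36267}{-26764} - \frac{17730}{104} = \left(-36267\right) \left(- \frac{1}{26764}\right) - \frac{8865}{52} = \frac{36267}{26764} - \frac{8865}{52} = - \frac{14711061}{86983}$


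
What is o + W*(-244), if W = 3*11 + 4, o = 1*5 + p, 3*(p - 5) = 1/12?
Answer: -324647/36 ≈ -9018.0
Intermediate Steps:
p = 181/36 (p = 5 + (1/3)/12 = 5 + (1/3)*(1/12) = 5 + 1/36 = 181/36 ≈ 5.0278)
o = 361/36 (o = 1*5 + 181/36 = 5 + 181/36 = 361/36 ≈ 10.028)
W = 37 (W = 33 + 4 = 37)
o + W*(-244) = 361/36 + 37*(-244) = 361/36 - 9028 = -324647/36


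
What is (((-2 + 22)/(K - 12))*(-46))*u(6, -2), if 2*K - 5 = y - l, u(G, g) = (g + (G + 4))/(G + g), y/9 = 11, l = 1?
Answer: -3680/79 ≈ -46.582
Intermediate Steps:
y = 99 (y = 9*11 = 99)
u(G, g) = (4 + G + g)/(G + g) (u(G, g) = (g + (4 + G))/(G + g) = (4 + G + g)/(G + g))
K = 103/2 (K = 5/2 + (99 - 1*1)/2 = 5/2 + (99 - 1)/2 = 5/2 + (½)*98 = 5/2 + 49 = 103/2 ≈ 51.500)
(((-2 + 22)/(K - 12))*(-46))*u(6, -2) = (((-2 + 22)/(103/2 - 12))*(-46))*((4 + 6 - 2)/(6 - 2)) = ((20/(79/2))*(-46))*(8/4) = ((20*(2/79))*(-46))*((¼)*8) = ((40/79)*(-46))*2 = -1840/79*2 = -3680/79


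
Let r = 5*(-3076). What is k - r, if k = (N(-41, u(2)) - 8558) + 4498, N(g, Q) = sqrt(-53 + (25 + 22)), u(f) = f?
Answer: 11320 + I*sqrt(6) ≈ 11320.0 + 2.4495*I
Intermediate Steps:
r = -15380
N(g, Q) = I*sqrt(6) (N(g, Q) = sqrt(-53 + 47) = sqrt(-6) = I*sqrt(6))
k = -4060 + I*sqrt(6) (k = (I*sqrt(6) - 8558) + 4498 = (-8558 + I*sqrt(6)) + 4498 = -4060 + I*sqrt(6) ≈ -4060.0 + 2.4495*I)
k - r = (-4060 + I*sqrt(6)) - 1*(-15380) = (-4060 + I*sqrt(6)) + 15380 = 11320 + I*sqrt(6)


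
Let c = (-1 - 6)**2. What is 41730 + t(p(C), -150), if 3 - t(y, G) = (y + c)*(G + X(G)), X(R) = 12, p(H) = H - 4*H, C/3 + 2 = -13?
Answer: 67125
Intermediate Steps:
C = -45 (C = -6 + 3*(-13) = -6 - 39 = -45)
p(H) = -3*H
c = 49 (c = (-7)**2 = 49)
t(y, G) = 3 - (12 + G)*(49 + y) (t(y, G) = 3 - (y + 49)*(G + 12) = 3 - (49 + y)*(12 + G) = 3 - (12 + G)*(49 + y))
41730 + t(p(C), -150) = 41730 + (-585 - 49*(-150) - (-36)*(-45) - 1*(-150)*(-3*(-45))) = 41730 + (-585 + 7350 - 12*135 - 1*(-150)*135) = 41730 + (-585 + 7350 - 1620 + 20250) = 41730 + 25395 = 67125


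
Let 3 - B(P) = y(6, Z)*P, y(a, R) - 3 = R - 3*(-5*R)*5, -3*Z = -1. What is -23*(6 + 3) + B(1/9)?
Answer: -5593/27 ≈ -207.15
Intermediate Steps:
Z = ⅓ (Z = -⅓*(-1) = ⅓ ≈ 0.33333)
y(a, R) = 3 + 76*R (y(a, R) = 3 + (R - 3*(-5*R)*5) = 3 + (R - (-75)*R) = 3 + (R + 75*R) = 3 + 76*R)
B(P) = 3 - 85*P/3 (B(P) = 3 - (3 + 76*(⅓))*P = 3 - (3 + 76/3)*P = 3 - 85*P/3)
-23*(6 + 3) + B(1/9) = -23*(6 + 3) + (3 - 85/3/9) = -23*9 + (3 - 85/3*⅑) = -207 + (3 - 85/27) = -207 - 4/27 = -5593/27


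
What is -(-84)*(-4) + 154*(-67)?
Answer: -10654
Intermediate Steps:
-(-84)*(-4) + 154*(-67) = -21*16 - 10318 = -336 - 10318 = -10654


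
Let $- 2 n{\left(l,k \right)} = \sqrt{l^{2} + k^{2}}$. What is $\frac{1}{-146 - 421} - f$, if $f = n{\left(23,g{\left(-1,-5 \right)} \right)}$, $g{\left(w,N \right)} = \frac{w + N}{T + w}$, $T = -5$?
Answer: $- \frac{1}{567} + \frac{\sqrt{530}}{2} \approx 11.509$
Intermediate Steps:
$g{\left(w,N \right)} = \frac{N + w}{-5 + w}$ ($g{\left(w,N \right)} = \frac{w + N}{-5 + w} = \frac{N + w}{-5 + w}$)
$n{\left(l,k \right)} = - \frac{\sqrt{k^{2} + l^{2}}}{2}$ ($n{\left(l,k \right)} = - \frac{\sqrt{l^{2} + k^{2}}}{2} = - \frac{\sqrt{k^{2} + l^{2}}}{2}$)
$f = - \frac{\sqrt{530}}{2}$ ($f = - \frac{\sqrt{\left(\frac{-5 - 1}{-5 - 1}\right)^{2} + 23^{2}}}{2} = - \frac{\sqrt{\left(\frac{1}{-6} \left(-6\right)\right)^{2} + 529}}{2} = - \frac{\sqrt{\left(\left(- \frac{1}{6}\right) \left(-6\right)\right)^{2} + 529}}{2} = - \frac{\sqrt{1^{2} + 529}}{2} = - \frac{\sqrt{1 + 529}}{2} = - \frac{\sqrt{530}}{2} \approx -11.511$)
$\frac{1}{-146 - 421} - f = \frac{1}{-146 - 421} - - \frac{\sqrt{530}}{2} = \frac{1}{-567} + \frac{\sqrt{530}}{2} = - \frac{1}{567} + \frac{\sqrt{530}}{2}$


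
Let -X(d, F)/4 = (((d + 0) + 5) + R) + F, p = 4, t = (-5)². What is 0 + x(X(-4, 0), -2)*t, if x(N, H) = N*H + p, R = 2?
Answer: 700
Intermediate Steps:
t = 25
X(d, F) = -28 - 4*F - 4*d (X(d, F) = -4*((((d + 0) + 5) + 2) + F) = -4*(((d + 5) + 2) + F) = -4*(((5 + d) + 2) + F) = -4*((7 + d) + F) = -4*(7 + F + d) = -28 - 4*F - 4*d)
x(N, H) = 4 + H*N (x(N, H) = N*H + 4 = H*N + 4 = 4 + H*N)
0 + x(X(-4, 0), -2)*t = 0 + (4 - 2*(-28 - 4*0 - 4*(-4)))*25 = 0 + (4 - 2*(-28 + 0 + 16))*25 = 0 + (4 - 2*(-12))*25 = 0 + (4 + 24)*25 = 0 + 28*25 = 0 + 700 = 700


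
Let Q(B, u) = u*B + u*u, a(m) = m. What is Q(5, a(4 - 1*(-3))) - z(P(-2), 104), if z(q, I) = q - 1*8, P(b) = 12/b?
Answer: 98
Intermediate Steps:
z(q, I) = -8 + q (z(q, I) = q - 8 = -8 + q)
Q(B, u) = u² + B*u (Q(B, u) = B*u + u² = u² + B*u)
Q(5, a(4 - 1*(-3))) - z(P(-2), 104) = (4 - 1*(-3))*(5 + (4 - 1*(-3))) - (-8 + 12/(-2)) = (4 + 3)*(5 + (4 + 3)) - (-8 + 12*(-½)) = 7*(5 + 7) - (-8 - 6) = 7*12 - 1*(-14) = 84 + 14 = 98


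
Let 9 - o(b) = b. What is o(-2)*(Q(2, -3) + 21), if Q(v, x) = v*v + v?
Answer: 297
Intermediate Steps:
o(b) = 9 - b
Q(v, x) = v + v² (Q(v, x) = v² + v = v + v²)
o(-2)*(Q(2, -3) + 21) = (9 - 1*(-2))*(2*(1 + 2) + 21) = (9 + 2)*(2*3 + 21) = 11*(6 + 21) = 11*27 = 297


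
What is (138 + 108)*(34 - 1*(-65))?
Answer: 24354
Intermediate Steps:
(138 + 108)*(34 - 1*(-65)) = 246*(34 + 65) = 246*99 = 24354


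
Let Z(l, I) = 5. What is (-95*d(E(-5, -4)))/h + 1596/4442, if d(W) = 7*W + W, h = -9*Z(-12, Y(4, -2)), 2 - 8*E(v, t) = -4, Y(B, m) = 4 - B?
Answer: 86792/6663 ≈ 13.026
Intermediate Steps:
E(v, t) = ¾ (E(v, t) = ¼ - ⅛*(-4) = ¼ + ½ = ¾)
h = -45 (h = -9*5 = -45)
d(W) = 8*W
(-95*d(E(-5, -4)))/h + 1596/4442 = -760*3/4/(-45) + 1596/4442 = -95*6*(-1/45) + 1596*(1/4442) = -570*(-1/45) + 798/2221 = 38/3 + 798/2221 = 86792/6663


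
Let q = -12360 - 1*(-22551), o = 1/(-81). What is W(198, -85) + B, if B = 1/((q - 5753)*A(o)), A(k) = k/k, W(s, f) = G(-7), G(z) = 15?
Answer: 66571/4438 ≈ 15.000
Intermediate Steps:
o = -1/81 ≈ -0.012346
W(s, f) = 15
q = 10191 (q = -12360 + 22551 = 10191)
A(k) = 1
B = 1/4438 (B = 1/((10191 - 5753)*1) = 1/4438 ≈ 0.00022533)
W(198, -85) + B = 15 + 1/4438 = 66571/4438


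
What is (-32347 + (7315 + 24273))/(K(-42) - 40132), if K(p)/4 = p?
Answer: 759/40300 ≈ 0.018834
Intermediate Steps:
K(p) = 4*p
(-32347 + (7315 + 24273))/(K(-42) - 40132) = (-32347 + (7315 + 24273))/(4*(-42) - 40132) = (-32347 + 31588)/(-168 - 40132) = -759/(-40300) = -759*(-1/40300) = 759/40300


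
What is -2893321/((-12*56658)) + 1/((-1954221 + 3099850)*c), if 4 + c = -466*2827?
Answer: 627580205833691/147473879194728 ≈ 4.2555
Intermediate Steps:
c = -1317386 (c = -4 - 466*2827 = -4 - 1317382 = -1317386)
-2893321/((-12*56658)) + 1/((-1954221 + 3099850)*c) = -2893321/((-12*56658)) + 1/((-1954221 + 3099850)*(-1317386)) = -2893321/(-679896) - 1/1317386/1145629 = -2893321*(-1/679896) + (1/1145629)*(-1/1317386) = 40751/9576 - 1/1509235605794 = 627580205833691/147473879194728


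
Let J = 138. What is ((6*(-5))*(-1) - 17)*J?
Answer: 1794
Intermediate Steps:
((6*(-5))*(-1) - 17)*J = ((6*(-5))*(-1) - 17)*138 = (-30*(-1) - 17)*138 = (30 - 17)*138 = 13*138 = 1794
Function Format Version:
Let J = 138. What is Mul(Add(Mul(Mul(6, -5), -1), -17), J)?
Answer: 1794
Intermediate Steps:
Mul(Add(Mul(Mul(6, -5), -1), -17), J) = Mul(Add(Mul(Mul(6, -5), -1), -17), 138) = Mul(Add(Mul(-30, -1), -17), 138) = Mul(Add(30, -17), 138) = Mul(13, 138) = 1794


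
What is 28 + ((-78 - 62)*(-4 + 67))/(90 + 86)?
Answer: -973/44 ≈ -22.114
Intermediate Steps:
28 + ((-78 - 62)*(-4 + 67))/(90 + 86) = 28 - 140*63/176 = 28 - 8820*1/176 = 28 - 2205/44 = -973/44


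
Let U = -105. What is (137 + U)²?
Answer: 1024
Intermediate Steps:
(137 + U)² = (137 - 105)² = 32² = 1024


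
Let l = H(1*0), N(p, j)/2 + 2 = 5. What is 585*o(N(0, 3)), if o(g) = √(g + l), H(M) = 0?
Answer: 585*√6 ≈ 1433.0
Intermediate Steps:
N(p, j) = 6 (N(p, j) = -4 + 2*5 = -4 + 10 = 6)
l = 0
o(g) = √g (o(g) = √(g + 0) = √g)
585*o(N(0, 3)) = 585*√6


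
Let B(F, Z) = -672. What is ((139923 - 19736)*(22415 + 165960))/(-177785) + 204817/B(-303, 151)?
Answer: -98391260299/770784 ≈ -1.2765e+5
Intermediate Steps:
((139923 - 19736)*(22415 + 165960))/(-177785) + 204817/B(-303, 151) = ((139923 - 19736)*(22415 + 165960))/(-177785) + 204817/(-672) = (120187*188375)*(-1/177785) + 204817*(-1/672) = 22640226125*(-1/177785) - 204817/672 = -146065975/1147 - 204817/672 = -98391260299/770784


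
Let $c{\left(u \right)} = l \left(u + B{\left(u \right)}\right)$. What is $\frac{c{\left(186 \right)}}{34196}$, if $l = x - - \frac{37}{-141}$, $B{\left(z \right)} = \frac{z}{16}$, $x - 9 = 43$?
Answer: $\frac{3844465}{12857696} \approx 0.299$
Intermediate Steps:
$x = 52$ ($x = 9 + 43 = 52$)
$B{\left(z \right)} = \frac{z}{16}$ ($B{\left(z \right)} = z \frac{1}{16} = \frac{z}{16}$)
$l = \frac{7295}{141}$ ($l = 52 - - \frac{37}{-141} = 52 - \left(-37\right) \left(- \frac{1}{141}\right) = 52 - \frac{37}{141} = \frac{7295}{141} \approx 51.738$)
$c{\left(u \right)} = \frac{124015 u}{2256}$ ($c{\left(u \right)} = \frac{7295 \left(u + \frac{u}{16}\right)}{141} = \frac{7295 \frac{17 u}{16}}{141} = \frac{124015 u}{2256}$)
$\frac{c{\left(186 \right)}}{34196} = \frac{\frac{124015}{2256} \cdot 186}{34196} = \frac{3844465}{376} \cdot \frac{1}{34196} = \frac{3844465}{12857696}$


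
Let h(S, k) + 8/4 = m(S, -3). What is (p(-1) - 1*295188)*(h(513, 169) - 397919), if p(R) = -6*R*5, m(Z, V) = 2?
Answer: 117448976202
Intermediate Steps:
h(S, k) = 0 (h(S, k) = -2 + 2 = 0)
p(R) = -30*R
(p(-1) - 1*295188)*(h(513, 169) - 397919) = (-30*(-1) - 1*295188)*(0 - 397919) = (30 - 295188)*(-397919) = -295158*(-397919) = 117448976202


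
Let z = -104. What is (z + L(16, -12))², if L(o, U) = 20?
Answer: 7056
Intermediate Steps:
(z + L(16, -12))² = (-104 + 20)² = (-84)² = 7056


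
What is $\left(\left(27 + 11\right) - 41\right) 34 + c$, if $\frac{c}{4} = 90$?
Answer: $258$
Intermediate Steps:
$c = 360$ ($c = 4 \cdot 90 = 360$)
$\left(\left(27 + 11\right) - 41\right) 34 + c = \left(\left(27 + 11\right) - 41\right) 34 + 360 = \left(38 - 41\right) 34 + 360 = \left(-3\right) 34 + 360 = -102 + 360 = 258$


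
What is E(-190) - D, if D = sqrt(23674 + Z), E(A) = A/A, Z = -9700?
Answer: 1 - sqrt(13974) ≈ -117.21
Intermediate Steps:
E(A) = 1
D = sqrt(13974) (D = sqrt(23674 - 9700) = sqrt(13974) ≈ 118.21)
E(-190) - D = 1 - sqrt(13974)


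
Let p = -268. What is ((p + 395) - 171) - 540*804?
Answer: -434204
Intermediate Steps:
((p + 395) - 171) - 540*804 = ((-268 + 395) - 171) - 540*804 = (127 - 171) - 434160 = -44 - 434160 = -434204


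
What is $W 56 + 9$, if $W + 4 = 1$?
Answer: $-159$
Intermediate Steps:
$W = -3$ ($W = -4 + 1 = -3$)
$W 56 + 9 = \left(-3\right) 56 + 9 = -168 + 9 = -159$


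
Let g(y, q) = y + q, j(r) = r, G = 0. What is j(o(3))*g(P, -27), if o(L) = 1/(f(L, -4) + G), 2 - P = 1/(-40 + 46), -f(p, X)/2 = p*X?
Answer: -151/144 ≈ -1.0486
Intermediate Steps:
f(p, X) = -2*X*p (f(p, X) = -2*p*X = -2*X*p)
P = 11/6 (P = 2 - 1/(-40 + 46) = 2 - 1/6 = 2 - 1*⅙ = 2 - ⅙ = 11/6 ≈ 1.8333)
o(L) = 1/(8*L) (o(L) = 1/(-2*(-4)*L + 0) = 1/(8*L + 0) = 1/(8*L))
g(y, q) = q + y
j(o(3))*g(P, -27) = ((⅛)/3)*(-27 + 11/6) = ((⅛)*(⅓))*(-151/6) = (1/24)*(-151/6) = -151/144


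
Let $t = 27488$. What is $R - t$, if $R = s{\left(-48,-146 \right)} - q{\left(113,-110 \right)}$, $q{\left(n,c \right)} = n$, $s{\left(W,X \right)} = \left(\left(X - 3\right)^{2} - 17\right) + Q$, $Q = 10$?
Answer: $-5407$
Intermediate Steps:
$s{\left(W,X \right)} = -7 + \left(-3 + X\right)^{2}$ ($s{\left(W,X \right)} = \left(\left(X - 3\right)^{2} - 17\right) + 10 = \left(\left(-3 + X\right)^{2} - 17\right) + 10 = \left(-17 + \left(-3 + X\right)^{2}\right) + 10 = -7 + \left(-3 + X\right)^{2}$)
$R = 22081$ ($R = \left(-7 + \left(-3 - 146\right)^{2}\right) - 113 = \left(-7 + \left(-149\right)^{2}\right) - 113 = \left(-7 + 22201\right) - 113 = 22194 - 113 = 22081$)
$R - t = 22081 - 27488 = -5407$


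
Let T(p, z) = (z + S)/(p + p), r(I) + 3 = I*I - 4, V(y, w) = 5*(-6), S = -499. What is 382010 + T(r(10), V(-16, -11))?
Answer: 71053331/186 ≈ 3.8201e+5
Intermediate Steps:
V(y, w) = -30
r(I) = -7 + I² (r(I) = -3 + (I*I - 4) = -3 + (I² - 4) = -3 + (-4 + I²) = -7 + I²)
T(p, z) = (-499 + z)/(2*p) (T(p, z) = (z - 499)/(p + p) = (-499 + z)/((2*p)) = (-499 + z)*(1/(2*p)) = (-499 + z)/(2*p))
382010 + T(r(10), V(-16, -11)) = 382010 + (-499 - 30)/(2*(-7 + 10²)) = 382010 + (½)*(-529)/(-7 + 100) = 382010 + (½)*(-529)/93 = 382010 + (½)*(1/93)*(-529) = 382010 - 529/186 = 71053331/186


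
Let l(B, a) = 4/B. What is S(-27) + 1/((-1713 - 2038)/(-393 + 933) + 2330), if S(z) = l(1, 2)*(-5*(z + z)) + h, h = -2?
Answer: 1352296562/1254449 ≈ 1078.0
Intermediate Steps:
S(z) = -2 - 40*z (S(z) = (4/1)*(-5*(z + z)) - 2 = (4*1)*(-10*z) - 2 = 4*(-10*z) - 2 = -40*z - 2 = -2 - 40*z)
S(-27) + 1/((-1713 - 2038)/(-393 + 933) + 2330) = (-2 - 40*(-27)) + 1/((-1713 - 2038)/(-393 + 933) + 2330) = (-2 + 1080) + 1/(-3751/540 + 2330) = 1078 + 1/(-3751*1/540 + 2330) = 1078 + 1/(-3751/540 + 2330) = 1078 + 1/(1254449/540) = 1078 + 540/1254449 = 1352296562/1254449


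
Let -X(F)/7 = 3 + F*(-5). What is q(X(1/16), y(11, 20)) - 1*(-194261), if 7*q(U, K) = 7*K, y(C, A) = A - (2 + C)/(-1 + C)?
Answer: 1942797/10 ≈ 1.9428e+5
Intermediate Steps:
X(F) = -21 + 35*F (X(F) = -7*(3 + F*(-5)) = -7*(3 - 5*F) = -21 + 35*F)
y(C, A) = A - (2 + C)/(-1 + C)
q(U, K) = K (q(U, K) = (7*K)/7 = K)
q(X(1/16), y(11, 20)) - 1*(-194261) = (-2 - 1*20 - 1*11 + 20*11)/(-1 + 11) - 1*(-194261) = (-2 - 20 - 11 + 220)/10 + 194261 = (1/10)*187 + 194261 = 187/10 + 194261 = 1942797/10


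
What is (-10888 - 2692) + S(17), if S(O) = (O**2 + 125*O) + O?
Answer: -11149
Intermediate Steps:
S(O) = O**2 + 126*O
(-10888 - 2692) + S(17) = (-10888 - 2692) + 17*(126 + 17) = -13580 + 17*143 = -13580 + 2431 = -11149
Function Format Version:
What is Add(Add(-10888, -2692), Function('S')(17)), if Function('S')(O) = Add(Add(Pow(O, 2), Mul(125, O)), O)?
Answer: -11149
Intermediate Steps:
Function('S')(O) = Add(Pow(O, 2), Mul(126, O))
Add(Add(-10888, -2692), Function('S')(17)) = Add(Add(-10888, -2692), Mul(17, Add(126, 17))) = Add(-13580, Mul(17, 143)) = Add(-13580, 2431) = -11149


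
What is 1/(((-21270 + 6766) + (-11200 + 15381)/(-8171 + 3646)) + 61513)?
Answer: 4525/212711544 ≈ 2.1273e-5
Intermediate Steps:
1/(((-21270 + 6766) + (-11200 + 15381)/(-8171 + 3646)) + 61513) = 1/((-14504 + 4181/(-4525)) + 61513) = 1/((-14504 + 4181*(-1/4525)) + 61513) = 1/((-14504 - 4181/4525) + 61513) = 1/(-65634781/4525 + 61513) = 1/(212711544/4525) = 4525/212711544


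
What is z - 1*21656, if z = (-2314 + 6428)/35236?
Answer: -381533351/17618 ≈ -21656.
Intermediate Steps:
z = 2057/17618 (z = 4114*(1/35236) = 2057/17618 ≈ 0.11676)
z - 1*21656 = 2057/17618 - 1*21656 = 2057/17618 - 21656 = -381533351/17618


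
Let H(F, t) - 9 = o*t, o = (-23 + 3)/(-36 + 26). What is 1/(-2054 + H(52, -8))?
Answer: -1/2061 ≈ -0.00048520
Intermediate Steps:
o = 2 (o = -20/(-10) = -20*(-⅒) = 2)
H(F, t) = 9 + 2*t
1/(-2054 + H(52, -8)) = 1/(-2054 + (9 + 2*(-8))) = 1/(-2054 + (9 - 16)) = 1/(-2054 - 7) = 1/(-2061) = -1/2061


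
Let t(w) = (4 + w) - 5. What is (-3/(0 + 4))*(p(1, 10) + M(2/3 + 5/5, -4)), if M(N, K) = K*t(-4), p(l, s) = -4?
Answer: -12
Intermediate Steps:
t(w) = -1 + w
M(N, K) = -5*K (M(N, K) = K*(-1 - 4) = K*(-5) = -5*K)
(-3/(0 + 4))*(p(1, 10) + M(2/3 + 5/5, -4)) = (-3/(0 + 4))*(-4 - 5*(-4)) = (-3/4)*(-4 + 20) = ((¼)*(-3))*16 = -¾*16 = -12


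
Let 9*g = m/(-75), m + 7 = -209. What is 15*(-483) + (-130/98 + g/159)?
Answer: -1411402858/194775 ≈ -7246.3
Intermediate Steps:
m = -216 (m = -7 - 209 = -216)
g = 8/25 (g = (-216/(-75))/9 = (-216*(-1/75))/9 = (⅑)*(72/25) = 8/25 ≈ 0.32000)
15*(-483) + (-130/98 + g/159) = 15*(-483) + (-130/98 + (8/25)/159) = -7245 + (-130*1/98 + (8/25)*(1/159)) = -7245 + (-65/49 + 8/3975) = -7245 - 257983/194775 = -1411402858/194775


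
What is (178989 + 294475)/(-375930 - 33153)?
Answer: -473464/409083 ≈ -1.1574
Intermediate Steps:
(178989 + 294475)/(-375930 - 33153) = 473464/(-409083) = 473464*(-1/409083) = -473464/409083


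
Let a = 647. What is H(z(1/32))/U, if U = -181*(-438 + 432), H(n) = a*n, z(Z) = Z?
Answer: 647/34752 ≈ 0.018618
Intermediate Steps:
H(n) = 647*n
U = 1086 (U = -181*(-6) = 1086)
H(z(1/32))/U = (647/32)/1086 = (647*(1/32))*(1/1086) = (647/32)*(1/1086) = 647/34752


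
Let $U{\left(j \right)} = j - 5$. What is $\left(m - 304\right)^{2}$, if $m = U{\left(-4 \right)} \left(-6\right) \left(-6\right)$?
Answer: $394384$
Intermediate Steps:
$U{\left(j \right)} = -5 + j$
$m = -324$ ($m = \left(-5 - 4\right) \left(-6\right) \left(-6\right) = \left(-9\right) \left(-6\right) \left(-6\right) = 54 \left(-6\right) = -324$)
$\left(m - 304\right)^{2} = \left(-324 - 304\right)^{2} = \left(-628\right)^{2} = 394384$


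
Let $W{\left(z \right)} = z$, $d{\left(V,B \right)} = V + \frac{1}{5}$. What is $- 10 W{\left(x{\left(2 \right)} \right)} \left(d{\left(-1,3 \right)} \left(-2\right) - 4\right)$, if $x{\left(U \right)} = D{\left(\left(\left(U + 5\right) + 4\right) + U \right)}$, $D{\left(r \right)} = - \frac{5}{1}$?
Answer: $-120$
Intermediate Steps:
$d{\left(V,B \right)} = \frac{1}{5} + V$ ($d{\left(V,B \right)} = V + \frac{1}{5} = \frac{1}{5} + V$)
$D{\left(r \right)} = -5$ ($D{\left(r \right)} = \left(-5\right) 1 = -5$)
$x{\left(U \right)} = -5$
$- 10 W{\left(x{\left(2 \right)} \right)} \left(d{\left(-1,3 \right)} \left(-2\right) - 4\right) = \left(-10\right) \left(-5\right) \left(\left(\frac{1}{5} - 1\right) \left(-2\right) - 4\right) = 50 \left(\left(- \frac{4}{5}\right) \left(-2\right) - 4\right) = 50 \left(\frac{8}{5} - 4\right) = 50 \left(- \frac{12}{5}\right) = -120$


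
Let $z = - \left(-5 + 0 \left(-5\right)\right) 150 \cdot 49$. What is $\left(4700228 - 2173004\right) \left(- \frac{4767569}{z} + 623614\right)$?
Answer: $\frac{196960551418876}{125} \approx 1.5757 \cdot 10^{12}$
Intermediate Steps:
$z = 36750$ ($z = - \left(-5 + 0\right) 150 \cdot 49 = - \left(-5\right) 150 \cdot 49 = - \left(-750\right) 49 = \left(-1\right) \left(-36750\right) = 36750$)
$\left(4700228 - 2173004\right) \left(- \frac{4767569}{z} + 623614\right) = \left(4700228 - 2173004\right) \left(- \frac{4767569}{36750} + 623614\right) = 2527224 \left(\left(-4767569\right) \frac{1}{36750} + 623614\right) = 2527224 \left(- \frac{4767569}{36750} + 623614\right) = 2527224 \cdot \frac{22913046931}{36750} = \frac{196960551418876}{125}$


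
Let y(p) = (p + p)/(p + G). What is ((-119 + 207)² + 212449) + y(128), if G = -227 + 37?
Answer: 6825855/31 ≈ 2.2019e+5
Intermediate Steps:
G = -190
y(p) = 2*p/(-190 + p) (y(p) = (p + p)/(p - 190) = (2*p)/(-190 + p) = 2*p/(-190 + p))
((-119 + 207)² + 212449) + y(128) = ((-119 + 207)² + 212449) + 2*128/(-190 + 128) = (88² + 212449) + 2*128/(-62) = (7744 + 212449) + 2*128*(-1/62) = 220193 - 128/31 = 6825855/31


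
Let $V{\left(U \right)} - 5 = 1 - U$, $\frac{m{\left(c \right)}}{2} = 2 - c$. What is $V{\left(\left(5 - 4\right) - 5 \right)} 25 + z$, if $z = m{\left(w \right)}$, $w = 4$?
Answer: $246$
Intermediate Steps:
$m{\left(c \right)} = 4 - 2 c$ ($m{\left(c \right)} = 2 \left(2 - c\right) = 4 - 2 c$)
$V{\left(U \right)} = 6 - U$ ($V{\left(U \right)} = 5 - \left(-1 + U\right) = 6 - U$)
$z = -4$ ($z = 4 - 8 = -4$)
$V{\left(\left(5 - 4\right) - 5 \right)} 25 + z = \left(6 - \left(\left(5 - 4\right) - 5\right)\right) 25 - 4 = \left(6 - \left(1 - 5\right)\right) 25 - 4 = \left(6 - -4\right) 25 - 4 = \left(6 + 4\right) 25 - 4 = 10 \cdot 25 - 4 = 250 - 4 = 246$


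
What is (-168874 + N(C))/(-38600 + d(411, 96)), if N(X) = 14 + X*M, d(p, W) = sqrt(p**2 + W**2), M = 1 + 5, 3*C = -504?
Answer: 6556904800/1489781863 + 509604*sqrt(19793)/1489781863 ≈ 4.4494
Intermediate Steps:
C = -168 (C = (1/3)*(-504) = -168)
M = 6
d(p, W) = sqrt(W**2 + p**2)
N(X) = 14 + 6*X (N(X) = 14 + X*6 = 14 + 6*X)
(-168874 + N(C))/(-38600 + d(411, 96)) = (-168874 + (14 + 6*(-168)))/(-38600 + sqrt(96**2 + 411**2)) = (-168874 + (14 - 1008))/(-38600 + sqrt(9216 + 168921)) = (-168874 - 994)/(-38600 + sqrt(178137)) = -169868/(-38600 + 3*sqrt(19793))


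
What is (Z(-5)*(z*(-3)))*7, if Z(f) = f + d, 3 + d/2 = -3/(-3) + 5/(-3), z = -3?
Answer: -777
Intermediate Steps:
d = -22/3 (d = -6 + 2*(-3/(-3) + 5/(-3)) = -6 + 2*(-3*(-1/3) + 5*(-1/3)) = -6 + 2*(1 - 5/3) = -6 + 2*(-2/3) = -6 - 4/3 = -22/3 ≈ -7.3333)
Z(f) = -22/3 + f (Z(f) = f - 22/3 = -22/3 + f)
(Z(-5)*(z*(-3)))*7 = ((-22/3 - 5)*(-3*(-3)))*7 = -37/3*9*7 = -111*7 = -777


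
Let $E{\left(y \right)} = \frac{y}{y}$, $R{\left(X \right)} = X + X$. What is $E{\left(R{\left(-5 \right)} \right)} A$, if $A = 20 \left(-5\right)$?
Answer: $-100$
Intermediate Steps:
$R{\left(X \right)} = 2 X$
$E{\left(y \right)} = 1$
$A = -100$
$E{\left(R{\left(-5 \right)} \right)} A = 1 \left(-100\right) = -100$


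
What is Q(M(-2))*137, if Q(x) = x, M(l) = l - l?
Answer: 0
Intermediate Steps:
M(l) = 0
Q(M(-2))*137 = 0*137 = 0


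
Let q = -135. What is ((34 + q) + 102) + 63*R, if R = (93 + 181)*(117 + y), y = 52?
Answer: 2917279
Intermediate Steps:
R = 46306 (R = (93 + 181)*(117 + 52) = 274*169 = 46306)
((34 + q) + 102) + 63*R = ((34 - 135) + 102) + 63*46306 = (-101 + 102) + 2917278 = 1 + 2917278 = 2917279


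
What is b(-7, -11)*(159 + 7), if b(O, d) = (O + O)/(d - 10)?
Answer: 332/3 ≈ 110.67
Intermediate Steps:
b(O, d) = 2*O/(-10 + d) (b(O, d) = (2*O)/(-10 + d) = 2*O/(-10 + d))
b(-7, -11)*(159 + 7) = (2*(-7)/(-10 - 11))*(159 + 7) = (2*(-7)/(-21))*166 = (2*(-7)*(-1/21))*166 = (⅔)*166 = 332/3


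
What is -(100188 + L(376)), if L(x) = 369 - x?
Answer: -100181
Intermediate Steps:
-(100188 + L(376)) = -(100188 + (369 - 1*376)) = -(100188 + (369 - 376)) = -(100188 - 7) = -1*100181 = -100181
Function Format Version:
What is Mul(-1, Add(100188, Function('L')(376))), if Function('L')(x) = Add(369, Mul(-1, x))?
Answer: -100181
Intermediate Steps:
Mul(-1, Add(100188, Function('L')(376))) = Mul(-1, Add(100188, Add(369, Mul(-1, 376)))) = Mul(-1, Add(100188, Add(369, -376))) = Mul(-1, Add(100188, -7)) = Mul(-1, 100181) = -100181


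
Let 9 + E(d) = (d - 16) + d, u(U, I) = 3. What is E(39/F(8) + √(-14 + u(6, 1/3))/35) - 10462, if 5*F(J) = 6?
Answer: -10422 + 2*I*√11/35 ≈ -10422.0 + 0.18952*I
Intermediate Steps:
F(J) = 6/5 (F(J) = (⅕)*6 = 6/5)
E(d) = -25 + 2*d (E(d) = -9 + ((d - 16) + d) = -9 + ((-16 + d) + d) = -9 + (-16 + 2*d) = -25 + 2*d)
E(39/F(8) + √(-14 + u(6, 1/3))/35) - 10462 = (-25 + 2*(39/(6/5) + √(-14 + 3)/35)) - 10462 = (-25 + 2*(39*(⅚) + √(-11)*(1/35))) - 10462 = (-25 + 2*(65/2 + (I*√11)*(1/35))) - 10462 = (-25 + 2*(65/2 + I*√11/35)) - 10462 = (-25 + (65 + 2*I*√11/35)) - 10462 = (40 + 2*I*√11/35) - 10462 = -10422 + 2*I*√11/35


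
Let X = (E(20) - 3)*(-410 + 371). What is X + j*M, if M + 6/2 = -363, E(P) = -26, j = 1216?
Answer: -443925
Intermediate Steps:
M = -366 (M = -3 - 363 = -366)
X = 1131 (X = (-26 - 3)*(-410 + 371) = -29*(-39) = 1131)
X + j*M = 1131 + 1216*(-366) = 1131 - 445056 = -443925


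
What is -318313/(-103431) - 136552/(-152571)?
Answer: 20896347545/5260190367 ≈ 3.9725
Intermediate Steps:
-318313/(-103431) - 136552/(-152571) = -318313*(-1/103431) - 136552*(-1/152571) = 318313/103431 + 136552/152571 = 20896347545/5260190367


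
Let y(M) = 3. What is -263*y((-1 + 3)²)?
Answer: -789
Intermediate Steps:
-263*y((-1 + 3)²) = -263*3 = -789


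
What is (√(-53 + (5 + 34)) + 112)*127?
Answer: 14224 + 127*I*√14 ≈ 14224.0 + 475.19*I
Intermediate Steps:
(√(-53 + (5 + 34)) + 112)*127 = (√(-53 + 39) + 112)*127 = (√(-14) + 112)*127 = (I*√14 + 112)*127 = (112 + I*√14)*127 = 14224 + 127*I*√14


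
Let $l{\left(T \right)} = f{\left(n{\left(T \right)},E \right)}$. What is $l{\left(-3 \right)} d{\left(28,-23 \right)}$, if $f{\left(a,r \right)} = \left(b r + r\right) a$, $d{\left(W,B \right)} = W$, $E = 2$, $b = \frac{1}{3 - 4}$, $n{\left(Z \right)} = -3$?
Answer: $0$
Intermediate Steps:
$b = -1$ ($b = \frac{1}{-1} = -1$)
$f{\left(a,r \right)} = 0$ ($f{\left(a,r \right)} = \left(- r + r\right) a = 0 a = 0$)
$l{\left(T \right)} = 0$
$l{\left(-3 \right)} d{\left(28,-23 \right)} = 0 \cdot 28 = 0$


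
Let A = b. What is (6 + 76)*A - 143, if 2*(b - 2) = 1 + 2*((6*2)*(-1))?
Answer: -922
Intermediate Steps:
b = -19/2 (b = 2 + (1 + 2*((6*2)*(-1)))/2 = 2 + (1 + 2*(12*(-1)))/2 = 2 + (1 + 2*(-12))/2 = 2 + (1 - 24)/2 = 2 + (1/2)*(-23) = 2 - 23/2 = -19/2 ≈ -9.5000)
A = -19/2 ≈ -9.5000
(6 + 76)*A - 143 = (6 + 76)*(-19/2) - 143 = 82*(-19/2) - 143 = -779 - 143 = -922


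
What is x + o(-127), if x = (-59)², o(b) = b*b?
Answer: 19610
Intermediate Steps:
o(b) = b²
x = 3481
x + o(-127) = 3481 + (-127)² = 3481 + 16129 = 19610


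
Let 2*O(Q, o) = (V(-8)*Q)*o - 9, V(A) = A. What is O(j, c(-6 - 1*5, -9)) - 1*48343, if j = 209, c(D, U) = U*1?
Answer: -81647/2 ≈ -40824.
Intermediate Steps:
c(D, U) = U
O(Q, o) = -9/2 - 4*Q*o (O(Q, o) = ((-8*Q)*o - 9)/2 = (-8*Q*o - 9)/2 = (-9 - 8*Q*o)/2 = -9/2 - 4*Q*o)
O(j, c(-6 - 1*5, -9)) - 1*48343 = (-9/2 - 4*209*(-9)) - 1*48343 = (-9/2 + 7524) - 48343 = 15039/2 - 48343 = -81647/2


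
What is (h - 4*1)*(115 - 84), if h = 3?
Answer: -31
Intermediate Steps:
(h - 4*1)*(115 - 84) = (3 - 4*1)*(115 - 84) = (3 - 4)*31 = -1*31 = -31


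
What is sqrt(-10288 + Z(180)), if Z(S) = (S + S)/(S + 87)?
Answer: 2*I*sqrt(20370142)/89 ≈ 101.42*I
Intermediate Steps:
Z(S) = 2*S/(87 + S) (Z(S) = (2*S)/(87 + S) = 2*S/(87 + S))
sqrt(-10288 + Z(180)) = sqrt(-10288 + 2*180/(87 + 180)) = sqrt(-10288 + 2*180/267) = sqrt(-10288 + 2*180*(1/267)) = sqrt(-10288 + 120/89) = sqrt(-915512/89) = 2*I*sqrt(20370142)/89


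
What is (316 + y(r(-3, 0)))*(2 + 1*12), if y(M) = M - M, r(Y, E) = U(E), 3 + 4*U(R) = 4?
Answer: 4424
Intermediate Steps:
U(R) = ¼ (U(R) = -¾ + (¼)*4 = -¾ + 1 = ¼)
r(Y, E) = ¼
y(M) = 0
(316 + y(r(-3, 0)))*(2 + 1*12) = (316 + 0)*(2 + 1*12) = 316*(2 + 12) = 316*14 = 4424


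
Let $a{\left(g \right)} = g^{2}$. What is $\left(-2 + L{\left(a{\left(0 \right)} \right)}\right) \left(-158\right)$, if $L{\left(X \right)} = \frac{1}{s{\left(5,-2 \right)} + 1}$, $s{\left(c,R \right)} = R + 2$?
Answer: $158$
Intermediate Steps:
$s{\left(c,R \right)} = 2 + R$
$L{\left(X \right)} = 1$ ($L{\left(X \right)} = \frac{1}{\left(2 - 2\right) + 1} = \frac{1}{0 + 1} = 1^{-1} = 1$)
$\left(-2 + L{\left(a{\left(0 \right)} \right)}\right) \left(-158\right) = \left(-2 + 1\right) \left(-158\right) = \left(-1\right) \left(-158\right) = 158$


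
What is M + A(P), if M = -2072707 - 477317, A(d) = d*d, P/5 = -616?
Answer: 6936376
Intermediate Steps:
P = -3080 (P = 5*(-616) = -3080)
A(d) = d²
M = -2550024
M + A(P) = -2550024 + (-3080)² = -2550024 + 9486400 = 6936376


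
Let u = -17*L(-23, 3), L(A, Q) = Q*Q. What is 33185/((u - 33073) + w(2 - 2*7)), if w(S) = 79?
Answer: -33185/33147 ≈ -1.0011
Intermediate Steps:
L(A, Q) = Q²
u = -153 (u = -17*3² = -17*9 = -153)
33185/((u - 33073) + w(2 - 2*7)) = 33185/((-153 - 33073) + 79) = 33185/(-33226 + 79) = 33185/(-33147) = 33185*(-1/33147) = -33185/33147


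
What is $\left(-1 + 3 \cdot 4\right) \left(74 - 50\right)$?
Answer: $264$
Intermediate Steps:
$\left(-1 + 3 \cdot 4\right) \left(74 - 50\right) = \left(-1 + 12\right) 24 = 11 \cdot 24 = 264$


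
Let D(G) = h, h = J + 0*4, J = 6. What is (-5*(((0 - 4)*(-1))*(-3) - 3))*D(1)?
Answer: 450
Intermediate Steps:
h = 6 (h = 6 + 0*4 = 6 + 0 = 6)
D(G) = 6
(-5*(((0 - 4)*(-1))*(-3) - 3))*D(1) = -5*(((0 - 4)*(-1))*(-3) - 3)*6 = -5*(-4*(-1)*(-3) - 3)*6 = -5*(4*(-3) - 3)*6 = -5*(-12 - 3)*6 = -5*(-15)*6 = 75*6 = 450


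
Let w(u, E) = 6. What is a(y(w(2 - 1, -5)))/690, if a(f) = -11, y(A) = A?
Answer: -11/690 ≈ -0.015942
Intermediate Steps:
a(y(w(2 - 1, -5)))/690 = -11/690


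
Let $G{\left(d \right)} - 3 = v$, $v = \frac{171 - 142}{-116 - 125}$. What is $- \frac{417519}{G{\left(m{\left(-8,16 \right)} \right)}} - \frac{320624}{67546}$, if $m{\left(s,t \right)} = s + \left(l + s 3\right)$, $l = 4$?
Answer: $- \frac{3398420730595}{23438462} \approx -1.4499 \cdot 10^{5}$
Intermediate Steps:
$v = - \frac{29}{241}$ ($v = \frac{29}{-241} = 29 \left(- \frac{1}{241}\right) = - \frac{29}{241} \approx -0.12033$)
$m{\left(s,t \right)} = 4 + 4 s$ ($m{\left(s,t \right)} = s + \left(4 + s 3\right) = s + \left(4 + 3 s\right) = 4 + 4 s$)
$G{\left(d \right)} = \frac{694}{241}$ ($G{\left(d \right)} = 3 - \frac{29}{241} = \frac{694}{241}$)
$- \frac{417519}{G{\left(m{\left(-8,16 \right)} \right)}} - \frac{320624}{67546} = - \frac{417519}{\frac{694}{241}} - \frac{320624}{67546} = \left(-417519\right) \frac{241}{694} - \frac{160312}{33773} = - \frac{100622079}{694} - \frac{160312}{33773} = - \frac{3398420730595}{23438462}$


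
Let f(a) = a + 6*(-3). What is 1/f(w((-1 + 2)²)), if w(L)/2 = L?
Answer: -1/16 ≈ -0.062500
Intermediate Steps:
w(L) = 2*L
f(a) = -18 + a (f(a) = a - 18 = -18 + a)
1/f(w((-1 + 2)²)) = 1/(-18 + 2*(-1 + 2)²) = 1/(-18 + 2*1²) = 1/(-18 + 2*1) = 1/(-18 + 2) = 1/(-16) = -1/16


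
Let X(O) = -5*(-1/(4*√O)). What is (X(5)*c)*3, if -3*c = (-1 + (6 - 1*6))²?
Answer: -√5/4 ≈ -0.55902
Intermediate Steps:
c = -⅓ (c = -(-1 + (6 - 1*6))²/3 = -(-1 + (6 - 6))²/3 = -(-1 + 0)²/3 = -⅓*(-1)² = -⅓*1 = -⅓ ≈ -0.33333)
X(O) = 5/(4*√O) (X(O) = -(-5)/(4*√O) = 5/(4*√O))
(X(5)*c)*3 = ((5/(4*√5))*(-⅓))*3 = ((5*(√5/5)/4)*(-⅓))*3 = ((√5/4)*(-⅓))*3 = -√5/12*3 = -√5/4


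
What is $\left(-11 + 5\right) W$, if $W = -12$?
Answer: $72$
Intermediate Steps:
$\left(-11 + 5\right) W = \left(-11 + 5\right) \left(-12\right) = \left(-6\right) \left(-12\right) = 72$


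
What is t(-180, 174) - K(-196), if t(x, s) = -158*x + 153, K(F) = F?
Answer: 28789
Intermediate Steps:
t(x, s) = 153 - 158*x
t(-180, 174) - K(-196) = (153 - 158*(-180)) - 1*(-196) = (153 + 28440) + 196 = 28593 + 196 = 28789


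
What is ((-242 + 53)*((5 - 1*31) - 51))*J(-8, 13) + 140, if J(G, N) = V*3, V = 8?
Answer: 349412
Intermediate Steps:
J(G, N) = 24 (J(G, N) = 8*3 = 24)
((-242 + 53)*((5 - 1*31) - 51))*J(-8, 13) + 140 = ((-242 + 53)*((5 - 1*31) - 51))*24 + 140 = -189*((5 - 31) - 51)*24 + 140 = -189*(-26 - 51)*24 + 140 = -189*(-77)*24 + 140 = 14553*24 + 140 = 349272 + 140 = 349412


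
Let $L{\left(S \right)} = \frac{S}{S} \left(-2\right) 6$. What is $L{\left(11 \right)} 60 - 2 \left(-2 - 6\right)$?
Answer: $-704$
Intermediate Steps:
$L{\left(S \right)} = -12$ ($L{\left(S \right)} = 1 \left(-2\right) 6 = \left(-2\right) 6 = -12$)
$L{\left(11 \right)} 60 - 2 \left(-2 - 6\right) = \left(-12\right) 60 - 2 \left(-2 - 6\right) = -720 - -16 = -720 + 16 = -704$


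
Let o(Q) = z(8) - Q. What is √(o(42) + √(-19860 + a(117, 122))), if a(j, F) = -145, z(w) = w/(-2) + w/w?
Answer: √(-45 + I*√20005) ≈ 7.1911 + 9.8343*I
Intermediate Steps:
z(w) = 1 - w/2 (z(w) = w*(-½) + 1 = -w/2 + 1 = 1 - w/2)
o(Q) = -3 - Q (o(Q) = (1 - ½*8) - Q = (1 - 4) - Q = -3 - Q)
√(o(42) + √(-19860 + a(117, 122))) = √((-3 - 1*42) + √(-19860 - 145)) = √((-3 - 42) + √(-20005)) = √(-45 + I*√20005)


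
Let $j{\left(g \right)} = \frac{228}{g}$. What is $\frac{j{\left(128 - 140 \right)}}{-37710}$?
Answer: $\frac{19}{37710} \approx 0.00050385$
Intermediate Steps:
$\frac{j{\left(128 - 140 \right)}}{-37710} = \frac{228 \frac{1}{128 - 140}}{-37710} = \frac{228}{128 - 140} \left(- \frac{1}{37710}\right) = \frac{228}{-12} \left(- \frac{1}{37710}\right) = 228 \left(- \frac{1}{12}\right) \left(- \frac{1}{37710}\right) = \left(-19\right) \left(- \frac{1}{37710}\right) = \frac{19}{37710}$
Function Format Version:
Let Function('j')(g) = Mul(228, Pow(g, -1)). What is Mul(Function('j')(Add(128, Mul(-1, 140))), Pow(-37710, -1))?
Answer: Rational(19, 37710) ≈ 0.00050385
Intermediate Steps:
Mul(Function('j')(Add(128, Mul(-1, 140))), Pow(-37710, -1)) = Mul(Mul(228, Pow(Add(128, Mul(-1, 140)), -1)), Pow(-37710, -1)) = Mul(Mul(228, Pow(Add(128, -140), -1)), Rational(-1, 37710)) = Mul(Mul(228, Pow(-12, -1)), Rational(-1, 37710)) = Mul(Mul(228, Rational(-1, 12)), Rational(-1, 37710)) = Mul(-19, Rational(-1, 37710)) = Rational(19, 37710)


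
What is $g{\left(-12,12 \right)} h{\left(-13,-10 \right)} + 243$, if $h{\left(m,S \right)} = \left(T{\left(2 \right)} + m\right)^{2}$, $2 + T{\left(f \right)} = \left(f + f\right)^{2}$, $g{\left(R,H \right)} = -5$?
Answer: $238$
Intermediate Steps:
$T{\left(f \right)} = -2 + 4 f^{2}$ ($T{\left(f \right)} = -2 + \left(f + f\right)^{2} = -2 + \left(2 f\right)^{2} = -2 + 4 f^{2}$)
$h{\left(m,S \right)} = \left(14 + m\right)^{2}$ ($h{\left(m,S \right)} = \left(\left(-2 + 4 \cdot 2^{2}\right) + m\right)^{2} = \left(\left(-2 + 4 \cdot 4\right) + m\right)^{2} = \left(\left(-2 + 16\right) + m\right)^{2} = \left(14 + m\right)^{2}$)
$g{\left(-12,12 \right)} h{\left(-13,-10 \right)} + 243 = - 5 \left(14 - 13\right)^{2} + 243 = - 5 \cdot 1^{2} + 243 = \left(-5\right) 1 + 243 = -5 + 243 = 238$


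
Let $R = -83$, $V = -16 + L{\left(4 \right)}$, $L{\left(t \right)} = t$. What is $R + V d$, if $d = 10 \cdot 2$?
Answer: $-323$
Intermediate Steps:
$d = 20$
$V = -12$ ($V = -16 + 4 = -12$)
$R + V d = -83 - 240 = -323$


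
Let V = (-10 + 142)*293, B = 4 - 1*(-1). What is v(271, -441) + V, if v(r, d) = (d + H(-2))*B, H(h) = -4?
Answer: 36451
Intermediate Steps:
B = 5 (B = 4 + 1 = 5)
v(r, d) = -20 + 5*d (v(r, d) = (d - 4)*5 = (-4 + d)*5 = -20 + 5*d)
V = 38676 (V = 132*293 = 38676)
v(271, -441) + V = (-20 + 5*(-441)) + 38676 = (-20 - 2205) + 38676 = -2225 + 38676 = 36451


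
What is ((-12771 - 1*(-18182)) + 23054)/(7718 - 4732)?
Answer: 28465/2986 ≈ 9.5328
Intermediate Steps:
((-12771 - 1*(-18182)) + 23054)/(7718 - 4732) = ((-12771 + 18182) + 23054)/2986 = (5411 + 23054)*(1/2986) = 28465*(1/2986) = 28465/2986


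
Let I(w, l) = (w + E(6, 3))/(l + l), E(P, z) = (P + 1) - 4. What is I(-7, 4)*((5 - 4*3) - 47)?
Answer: 27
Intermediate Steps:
E(P, z) = -3 + P (E(P, z) = (1 + P) - 4 = -3 + P)
I(w, l) = (3 + w)/(2*l) (I(w, l) = (w + (-3 + 6))/(l + l) = (w + 3)/((2*l)) = (3 + w)*(1/(2*l)) = (3 + w)/(2*l))
I(-7, 4)*((5 - 4*3) - 47) = ((1/2)*(3 - 7)/4)*((5 - 4*3) - 47) = ((1/2)*(1/4)*(-4))*((5 - 12) - 47) = -(-7 - 47)/2 = -1/2*(-54) = 27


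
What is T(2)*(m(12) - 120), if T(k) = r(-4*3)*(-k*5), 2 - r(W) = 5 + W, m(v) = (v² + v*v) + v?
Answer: -16200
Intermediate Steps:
m(v) = v + 2*v² (m(v) = (v² + v²) + v = 2*v² + v = v + 2*v²)
r(W) = -3 - W (r(W) = 2 - (5 + W) = 2 + (-5 - W) = -3 - W)
T(k) = -45*k (T(k) = (-3 - (-4)*3)*(-k*5) = (-3 - 1*(-12))*(-5*k) = (-3 + 12)*(-5*k) = 9*(-5*k) = -45*k)
T(2)*(m(12) - 120) = (-45*2)*(12*(1 + 2*12) - 120) = -90*(12*(1 + 24) - 120) = -90*(12*25 - 120) = -90*(300 - 120) = -90*180 = -16200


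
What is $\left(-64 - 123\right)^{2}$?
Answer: $34969$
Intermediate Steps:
$\left(-64 - 123\right)^{2} = \left(-187\right)^{2} = 34969$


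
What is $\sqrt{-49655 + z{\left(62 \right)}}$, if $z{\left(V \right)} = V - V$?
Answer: $i \sqrt{49655} \approx 222.83 i$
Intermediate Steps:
$z{\left(V \right)} = 0$
$\sqrt{-49655 + z{\left(62 \right)}} = \sqrt{-49655 + 0} = \sqrt{-49655} = i \sqrt{49655}$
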